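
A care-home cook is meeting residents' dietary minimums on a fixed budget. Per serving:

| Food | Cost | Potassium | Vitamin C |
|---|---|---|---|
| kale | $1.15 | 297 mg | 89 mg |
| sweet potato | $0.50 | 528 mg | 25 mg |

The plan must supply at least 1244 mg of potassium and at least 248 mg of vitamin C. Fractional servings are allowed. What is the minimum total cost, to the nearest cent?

For a min-cost LP with two ≥-constraints, a basic feasible solution has at most two positive variables.
kale only: max(1244/297, 248/89) = 4.189 servings → $4.82.
sweet potato only: max(1244/528, 248/25) = 9.92 servings → $4.96.
kale + sweet potato with both tight: 2.523 servings and 0.9366 servings → $3.37.
So the least-cost plan costs $3.37.

$3.37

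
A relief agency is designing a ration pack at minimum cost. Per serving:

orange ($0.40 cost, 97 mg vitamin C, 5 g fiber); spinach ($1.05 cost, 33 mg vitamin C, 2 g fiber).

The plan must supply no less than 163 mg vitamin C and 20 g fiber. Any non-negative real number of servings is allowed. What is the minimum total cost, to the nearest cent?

$1.60

The cheapest plan sits at a corner of the feasible region — with two constraints it uses at most two foods.
orange only: max(163/97, 20/5) = 4 servings → $1.60.
spinach only: max(163/33, 20/2) = 10 servings → $10.50.
orange + spinach with both targets exact would need a negative amount; discard.
Cheapest feasible corner: $1.60.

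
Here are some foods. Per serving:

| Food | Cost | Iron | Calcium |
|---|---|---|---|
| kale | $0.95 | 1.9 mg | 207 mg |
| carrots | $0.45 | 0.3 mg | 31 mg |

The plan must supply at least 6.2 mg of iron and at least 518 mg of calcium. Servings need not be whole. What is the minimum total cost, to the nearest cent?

$3.10

Compare the cost at each extreme point of the feasible region.
kale only: max(6.2/1.9, 518/207) = 3.263 servings → $3.10.
carrots only: max(6.2/0.3, 518/31) = 20.67 servings → $9.30.
kale + carrots: the both-tight solution has a negative serving — not a feasible corner.
So the least-cost plan costs $3.10.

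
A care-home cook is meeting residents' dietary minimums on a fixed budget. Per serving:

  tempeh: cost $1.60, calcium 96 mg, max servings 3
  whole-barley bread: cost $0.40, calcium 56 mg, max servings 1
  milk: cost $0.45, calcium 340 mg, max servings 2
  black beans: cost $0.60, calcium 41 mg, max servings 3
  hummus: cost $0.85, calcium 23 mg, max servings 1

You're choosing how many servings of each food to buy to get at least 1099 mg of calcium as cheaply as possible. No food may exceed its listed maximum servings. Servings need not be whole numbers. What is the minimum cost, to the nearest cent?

Cost per mg of calcium: milk $0.0013, whole-barley bread $0.0071, black beans $0.0146, tempeh $0.0167, hummus $0.0370.
Take 2 servings of milk: +680.0 mg calcium for $0.90 (total $0.90, still need 419.0 mg).
Take 1 serving of whole-barley bread: +56.0 mg calcium for $0.40 (total $1.30, still need 363.0 mg).
Take 3 servings of black beans: +123.0 mg calcium for $1.80 (total $3.10, still need 240.0 mg).
Take 2.5 servings of tempeh: +240.0 mg calcium for $4.00 (total $7.10, still need 0.0 mg).
Filling from the cheapest source first is optimal under one linear minimum: $7.10.

$7.10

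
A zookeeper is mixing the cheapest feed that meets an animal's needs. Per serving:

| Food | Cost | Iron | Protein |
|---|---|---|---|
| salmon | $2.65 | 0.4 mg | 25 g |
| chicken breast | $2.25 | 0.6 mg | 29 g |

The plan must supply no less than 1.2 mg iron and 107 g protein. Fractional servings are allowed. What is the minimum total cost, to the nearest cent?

$8.30

At the optimum either one food covers both requirements or two foods hit both targets exactly; no other combination can be cheaper.
salmon only: max(1.2/0.4, 107/25) = 4.28 servings → $11.34.
chicken breast only: max(1.2/0.6, 107/29) = 3.69 servings → $8.30.
salmon + chicken breast: intersection lies outside the first quadrant.
So the least-cost plan costs $8.30.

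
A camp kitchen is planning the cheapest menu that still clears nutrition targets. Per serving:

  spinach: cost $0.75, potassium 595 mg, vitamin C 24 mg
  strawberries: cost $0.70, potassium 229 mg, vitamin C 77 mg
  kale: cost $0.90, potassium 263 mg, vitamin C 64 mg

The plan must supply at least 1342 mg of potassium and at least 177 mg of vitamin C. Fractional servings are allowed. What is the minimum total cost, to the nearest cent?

At the optimum either one food covers both requirements or two foods hit both targets exactly; no other combination can be cheaper.
spinach only: max(1342/595, 177/24) = 7.375 servings → $5.53.
strawberries only: max(1342/229, 177/77) = 5.86 servings → $4.10.
kale only: max(1342/263, 177/64) = 5.103 servings → $4.59.
spinach + strawberries with both tight: 1.558 servings and 1.813 servings → $2.44.
spinach + kale with both tight: 1.238 servings and 2.301 servings → $3.00.
strawberries + kale: the both-tight solution has a negative serving — not a feasible corner.
The minimum over all feasible corners is $2.44.

$2.44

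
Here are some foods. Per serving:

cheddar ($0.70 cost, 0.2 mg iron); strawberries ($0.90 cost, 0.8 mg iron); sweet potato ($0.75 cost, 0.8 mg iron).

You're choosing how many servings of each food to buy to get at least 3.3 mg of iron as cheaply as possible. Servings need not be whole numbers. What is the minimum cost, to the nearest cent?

$3.09

Cost per mg of iron: sweet potato $0.9375, strawberries $1.1250, cheddar $3.5000.
With no serving limits, use only sweet potato: 3.3 mg / 0.8 mg = 4.125 servings × $0.75 = $3.09.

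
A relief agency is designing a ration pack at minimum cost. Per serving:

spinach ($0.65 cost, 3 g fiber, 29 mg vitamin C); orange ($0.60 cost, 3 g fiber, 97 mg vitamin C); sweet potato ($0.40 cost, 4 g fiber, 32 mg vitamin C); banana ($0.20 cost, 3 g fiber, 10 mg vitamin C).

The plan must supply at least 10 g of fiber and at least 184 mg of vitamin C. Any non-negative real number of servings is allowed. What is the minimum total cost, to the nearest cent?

$1.36

Check every corner: each single food scaled to meet both minima, and each pair solved so both constraints bind.
spinach only: max(10/3, 184/29) = 6.345 servings → $4.12.
orange only: max(10/3, 184/97) = 3.333 servings → $2.00.
sweet potato only: max(10/4, 184/32) = 5.75 servings → $2.30.
banana only: max(10/3, 184/10) = 18.4 servings → $3.68.
spinach + orange with both tight: 2.049 servings and 1.284 servings → $2.10.
spinach + sweet potato: intersection lies outside the first quadrant.
spinach + banana: the both-tight solution has a negative serving — not a feasible corner.
orange + sweet potato with both tight: 1.425 servings and 1.432 servings → $1.43.
orange + banana with both tight: 1.732 servings and 1.602 servings → $1.36.
sweet potato + banana with both targets exact would need a negative amount; discard.
The minimum over all feasible corners is $1.36.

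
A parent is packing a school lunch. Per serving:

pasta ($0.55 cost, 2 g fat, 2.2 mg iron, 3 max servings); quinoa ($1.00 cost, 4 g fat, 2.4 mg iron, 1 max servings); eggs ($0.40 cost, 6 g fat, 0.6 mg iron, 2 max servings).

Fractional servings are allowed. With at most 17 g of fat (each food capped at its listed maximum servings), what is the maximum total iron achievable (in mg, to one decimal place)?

Iron per g fat: pasta 1.1, quinoa 0.6, eggs 0.1.
Take 3 servings of pasta: uses 6 g fat, +6.6 mg iron (running total 6.6 mg).
Take 1 serving of quinoa: uses 4 g fat, +2.4 mg iron (running total 9.0 mg).
Take 1.167 servings of eggs: uses 7 g fat, +0.7 mg iron (running total 9.7 mg).
Greedy by best ratio exhausts the fat allowance optimally: 9.7 mg.

9.7 mg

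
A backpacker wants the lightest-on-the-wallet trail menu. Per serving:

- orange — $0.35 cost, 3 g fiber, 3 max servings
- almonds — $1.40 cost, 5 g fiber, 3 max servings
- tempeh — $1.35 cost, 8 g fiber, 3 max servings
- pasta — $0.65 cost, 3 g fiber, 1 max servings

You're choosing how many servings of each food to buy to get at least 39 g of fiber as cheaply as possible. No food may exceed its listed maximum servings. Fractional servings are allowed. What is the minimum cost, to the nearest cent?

Cost per g of fiber: orange $0.1167, tempeh $0.1688, pasta $0.2167, almonds $0.2800.
Take 3 servings of orange: +9.0 g fiber for $1.05 (total $1.05, still need 30.0 g).
Take 3 servings of tempeh: +24.0 g fiber for $4.05 (total $5.10, still need 6.0 g).
Take 1 serving of pasta: +3.0 g fiber for $0.65 (total $5.75, still need 3.0 g).
Take 0.6 servings of almonds: +3.0 g fiber for $0.84 (total $6.59, still need 0.0 g).
Greedy by cheapest-per-g is optimal for a single linear constraint, so the minimum cost is $6.59.

$6.59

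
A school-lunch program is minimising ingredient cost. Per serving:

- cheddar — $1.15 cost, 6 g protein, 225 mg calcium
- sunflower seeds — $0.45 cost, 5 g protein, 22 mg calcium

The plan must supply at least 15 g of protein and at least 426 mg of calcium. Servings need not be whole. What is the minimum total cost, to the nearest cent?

$2.46

Check every corner: each single food scaled to meet both minima, and each pair solved so both constraints bind.
cheddar only: max(15/6, 426/225) = 2.5 servings → $2.88.
sunflower seeds only: max(15/5, 426/22) = 19.36 servings → $8.71.
cheddar + sunflower seeds with both tight: 1.813 servings and 0.8248 servings → $2.46.
The minimum over all feasible corners is $2.46.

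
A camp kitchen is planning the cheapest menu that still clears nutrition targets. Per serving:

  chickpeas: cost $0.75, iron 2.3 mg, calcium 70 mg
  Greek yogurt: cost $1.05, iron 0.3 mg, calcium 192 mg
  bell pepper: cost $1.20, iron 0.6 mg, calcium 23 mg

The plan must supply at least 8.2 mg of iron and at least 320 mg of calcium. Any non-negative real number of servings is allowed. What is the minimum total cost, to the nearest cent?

$3.04

An LP optimum is at a vertex; with two nutrient constraints at most two foods are used. Check each candidate.
chickpeas only: max(8.2/2.3, 320/70) = 4.571 servings → $3.43.
Greek yogurt only: max(8.2/0.3, 320/192) = 27.33 servings → $28.70.
bell pepper only: max(8.2/0.6, 320/23) = 13.91 servings → $16.70.
chickpeas + Greek yogurt with both tight: 3.515 servings and 0.3852 servings → $3.04.
chickpeas + bell pepper with both targets exact would need a negative amount; discard.
Greek yogurt + bell pepper with both tight: 0.03139 servings and 13.65 servings → $16.41.
Cheapest feasible corner: $3.04.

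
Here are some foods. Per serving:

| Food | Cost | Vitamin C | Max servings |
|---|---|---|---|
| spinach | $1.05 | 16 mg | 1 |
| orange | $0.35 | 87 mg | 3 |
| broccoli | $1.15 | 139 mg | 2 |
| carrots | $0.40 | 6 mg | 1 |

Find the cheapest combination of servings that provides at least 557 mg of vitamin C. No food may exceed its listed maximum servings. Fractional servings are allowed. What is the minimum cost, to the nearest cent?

Cost per mg of vitamin C: orange $0.0040, broccoli $0.0083, spinach $0.0656, carrots $0.0667.
Take 3 servings of orange: +261.0 mg vitamin C for $1.05 (total $1.05, still need 296.0 mg).
Take 2 servings of broccoli: +278.0 mg vitamin C for $2.30 (total $3.35, still need 18.0 mg).
Take 1 serving of spinach: +16.0 mg vitamin C for $1.05 (total $4.40, still need 2.0 mg).
Take 0.3333 servings of carrots: +2.0 mg vitamin C for $0.13 (total $4.53, still need 0.0 mg).
Greedy by cheapest-per-mg is optimal for a single linear constraint, so the minimum cost is $4.53.

$4.53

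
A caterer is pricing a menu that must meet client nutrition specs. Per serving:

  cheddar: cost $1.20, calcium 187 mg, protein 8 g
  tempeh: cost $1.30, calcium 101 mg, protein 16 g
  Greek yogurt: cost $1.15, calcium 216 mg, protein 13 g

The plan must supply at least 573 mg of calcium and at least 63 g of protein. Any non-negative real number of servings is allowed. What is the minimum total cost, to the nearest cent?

Minimising a linear cost over {calcium ≥ 573, protein ≥ 63, servings ≥ 0} — the optimum is at a vertex, using one or two foods.
cheddar only: max(573/187, 63/8) = 7.875 servings → $9.45.
tempeh only: max(573/101, 63/16) = 5.673 servings → $7.38.
Greek yogurt only: max(573/216, 63/13) = 4.846 servings → $5.57.
cheddar + tempeh with both tight: 1.284 servings and 3.295 servings → $5.83.
cheddar + Greek yogurt: intersection lies outside the first quadrant.
tempeh + Greek yogurt with both tight: 2.874 servings and 1.309 servings → $5.24.
So the least-cost plan costs $5.24.

$5.24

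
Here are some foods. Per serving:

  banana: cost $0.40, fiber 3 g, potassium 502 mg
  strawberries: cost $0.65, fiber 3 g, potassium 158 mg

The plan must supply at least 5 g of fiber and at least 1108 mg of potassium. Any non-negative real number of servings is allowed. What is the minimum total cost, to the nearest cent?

At the optimum either one food covers both requirements or two foods hit both targets exactly; no other combination can be cheaper.
banana only: max(5/3, 1108/502) = 2.207 servings → $0.88.
strawberries only: max(5/3, 1108/158) = 7.013 servings → $4.56.
banana + strawberries: the both-tight solution has a negative serving — not a feasible corner.
So the least-cost plan costs $0.88.

$0.88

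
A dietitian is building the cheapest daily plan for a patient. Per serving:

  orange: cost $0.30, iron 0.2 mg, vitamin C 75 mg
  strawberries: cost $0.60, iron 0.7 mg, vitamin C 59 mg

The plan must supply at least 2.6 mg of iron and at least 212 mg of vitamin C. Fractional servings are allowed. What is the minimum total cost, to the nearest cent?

$2.23

At the optimum either one food covers both requirements or two foods hit both targets exactly; no other combination can be cheaper.
orange only: max(2.6/0.2, 212/75) = 13 servings → $3.90.
strawberries only: max(2.6/0.7, 212/59) = 3.714 servings → $2.23.
orange + strawberries: intersection lies outside the first quadrant.
Cheapest feasible corner: $2.23.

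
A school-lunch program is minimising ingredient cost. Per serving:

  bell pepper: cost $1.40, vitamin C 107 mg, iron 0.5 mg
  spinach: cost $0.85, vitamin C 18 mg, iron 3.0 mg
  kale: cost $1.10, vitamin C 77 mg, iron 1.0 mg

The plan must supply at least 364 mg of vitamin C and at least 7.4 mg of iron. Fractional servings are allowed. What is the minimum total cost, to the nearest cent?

$5.77

For a min-cost LP with two ≥-constraints, a basic feasible solution has at most two positive variables.
bell pepper only: max(364/107, 7.4/0.5) = 14.8 servings → $20.72.
spinach only: max(364/18, 7.4/3.0) = 20.22 servings → $17.19.
kale only: max(364/77, 7.4/1.0) = 7.4 servings → $8.14.
bell pepper + spinach with both tight: 3.073 servings and 1.954 servings → $5.96.
bell pepper + kale: the both-tight solution has a negative serving — not a feasible corner.
spinach + kale with both tight: 0.9662 servings and 4.501 servings → $5.77.
So the least-cost plan costs $5.77.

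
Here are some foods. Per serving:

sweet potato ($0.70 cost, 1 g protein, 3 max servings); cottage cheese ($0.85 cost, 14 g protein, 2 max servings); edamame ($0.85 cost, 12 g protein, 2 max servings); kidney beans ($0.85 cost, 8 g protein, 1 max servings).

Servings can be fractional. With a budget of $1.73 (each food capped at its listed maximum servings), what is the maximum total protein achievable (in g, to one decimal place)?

Protein per dollar: cottage cheese 16.47, edamame 14.12, kidney beans 9.412, sweet potato 1.429.
Take 2 servings of cottage cheese: spends $1.70, +28.0 g protein (running total 28.0 g).
Take 0.03529 servings of edamame: spends $0.03, +0.4 g protein (running total 28.4 g).
Filling greedily by protein-per-dollar is optimal for one linear limit, giving 28.4 g.

28.4 g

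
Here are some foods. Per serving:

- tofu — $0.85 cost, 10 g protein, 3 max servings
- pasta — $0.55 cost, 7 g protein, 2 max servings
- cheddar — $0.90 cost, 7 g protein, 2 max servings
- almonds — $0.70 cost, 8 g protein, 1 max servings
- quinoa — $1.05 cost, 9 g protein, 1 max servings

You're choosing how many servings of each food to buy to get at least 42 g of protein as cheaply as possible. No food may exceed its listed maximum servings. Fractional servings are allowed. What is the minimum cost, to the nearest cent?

Cost per g of protein: pasta $0.0786, tofu $0.0850, almonds $0.0875, quinoa $0.1167, cheddar $0.1286.
Take 2 servings of pasta: +14.0 g protein for $1.10 (total $1.10, still need 28.0 g).
Take 2.8 servings of tofu: +28.0 g protein for $2.38 (total $3.48, still need 0.0 g).
Greedy by cheapest-per-g is optimal for a single linear constraint, so the minimum cost is $3.48.

$3.48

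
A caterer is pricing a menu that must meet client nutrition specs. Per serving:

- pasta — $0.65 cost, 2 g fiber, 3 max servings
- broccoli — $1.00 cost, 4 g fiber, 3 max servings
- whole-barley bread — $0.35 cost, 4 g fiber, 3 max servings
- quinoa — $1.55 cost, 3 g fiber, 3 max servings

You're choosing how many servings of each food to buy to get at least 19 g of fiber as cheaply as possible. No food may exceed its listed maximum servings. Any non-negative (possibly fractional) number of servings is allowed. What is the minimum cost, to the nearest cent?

$2.80

Cost per g of fiber: whole-barley bread $0.0875, broccoli $0.2500, pasta $0.3250, quinoa $0.5167.
Take 3 servings of whole-barley bread: +12.0 g fiber for $1.05 (total $1.05, still need 7.0 g).
Take 1.75 servings of broccoli: +7.0 g fiber for $1.75 (total $2.80, still need 0.0 g).
Filling from the cheapest source first is optimal under one linear minimum: $2.80.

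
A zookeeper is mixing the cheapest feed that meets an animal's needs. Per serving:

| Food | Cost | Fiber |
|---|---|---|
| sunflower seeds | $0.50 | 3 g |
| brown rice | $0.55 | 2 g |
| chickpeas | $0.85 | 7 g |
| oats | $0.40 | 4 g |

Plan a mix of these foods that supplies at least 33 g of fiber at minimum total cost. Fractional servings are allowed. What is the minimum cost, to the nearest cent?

$3.30

Cost per g of fiber: oats $0.1000, chickpeas $0.1214, sunflower seeds $0.1667, brown rice $0.2750.
With no serving limits, use only oats: 33 g / 4 g = 8.25 servings × $0.40 = $3.30.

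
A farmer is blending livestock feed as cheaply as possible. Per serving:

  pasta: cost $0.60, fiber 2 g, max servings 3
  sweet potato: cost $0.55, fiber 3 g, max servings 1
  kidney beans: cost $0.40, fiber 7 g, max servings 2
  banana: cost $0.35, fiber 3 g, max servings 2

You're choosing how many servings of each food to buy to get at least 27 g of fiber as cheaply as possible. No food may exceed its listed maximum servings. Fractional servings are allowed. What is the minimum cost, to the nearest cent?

$3.25

Cost per g of fiber: kidney beans $0.0571, banana $0.1167, sweet potato $0.1833, pasta $0.3000.
Take 2 servings of kidney beans: +14.0 g fiber for $0.80 (total $0.80, still need 13.0 g).
Take 2 servings of banana: +6.0 g fiber for $0.70 (total $1.50, still need 7.0 g).
Take 1 serving of sweet potato: +3.0 g fiber for $0.55 (total $2.05, still need 4.0 g).
Take 2 servings of pasta: +4.0 g fiber for $1.20 (total $3.25, still need 0.0 g).
Greedy by cheapest-per-g is optimal for a single linear constraint, so the minimum cost is $3.25.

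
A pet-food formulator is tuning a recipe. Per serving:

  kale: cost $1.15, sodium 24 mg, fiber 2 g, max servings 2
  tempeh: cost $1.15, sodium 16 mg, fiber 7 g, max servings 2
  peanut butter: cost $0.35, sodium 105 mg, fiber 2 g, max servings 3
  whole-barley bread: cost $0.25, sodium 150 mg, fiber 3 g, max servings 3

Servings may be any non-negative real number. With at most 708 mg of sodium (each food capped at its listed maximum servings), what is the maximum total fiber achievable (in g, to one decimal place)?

30.4 g

Fiber per mg sodium: tempeh 0.4375, kale 0.08333, whole-barley bread 0.02, peanut butter 0.01905.
Take 2 servings of tempeh: uses 32 mg sodium, +14.0 g fiber (running total 14.0 g).
Take 2 servings of kale: uses 48 mg sodium, +4.0 g fiber (running total 18.0 g).
Take 3 servings of whole-barley bread: uses 450 mg sodium, +9.0 g fiber (running total 27.0 g).
Take 1.695 servings of peanut butter: uses 178 mg sodium, +3.4 g fiber (running total 30.4 g).
Greedy by best ratio exhausts the sodium allowance optimally: 30.4 g.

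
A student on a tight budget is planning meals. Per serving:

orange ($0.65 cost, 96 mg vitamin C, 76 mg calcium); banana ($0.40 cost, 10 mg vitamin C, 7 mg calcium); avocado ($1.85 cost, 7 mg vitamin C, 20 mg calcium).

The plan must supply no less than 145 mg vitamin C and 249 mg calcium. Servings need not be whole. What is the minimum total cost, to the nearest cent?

For a min-cost LP with two ≥-constraints, a basic feasible solution has at most two positive variables.
orange only: max(145/96, 249/76) = 3.276 servings → $2.13.
banana only: max(145/10, 249/7) = 35.57 servings → $14.23.
avocado only: max(145/7, 249/20) = 20.71 servings → $38.32.
orange + banana with both targets exact would need a negative amount; discard.
orange + avocado with both tight: 0.8336 servings and 9.282 servings → $17.71.
banana + avocado with both tight: 7.662 servings and 9.768 servings → $21.14.
Cheapest feasible corner: $2.13.

$2.13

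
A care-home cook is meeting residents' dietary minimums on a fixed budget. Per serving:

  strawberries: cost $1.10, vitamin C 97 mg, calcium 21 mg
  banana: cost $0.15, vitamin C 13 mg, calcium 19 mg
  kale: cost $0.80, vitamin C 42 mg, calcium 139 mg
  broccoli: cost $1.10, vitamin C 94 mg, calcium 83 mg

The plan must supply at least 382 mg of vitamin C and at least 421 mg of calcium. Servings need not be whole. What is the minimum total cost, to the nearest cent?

A basic optimal solution has at most two foods positive. Try each food alone and each pair with both targets met exactly.
strawberries only: max(382/97, 421/21) = 20.05 servings → $22.05.
banana only: max(382/13, 421/19) = 29.38 servings → $4.41.
kale only: max(382/42, 421/139) = 9.095 servings → $7.28.
broccoli only: max(382/94, 421/83) = 5.072 servings → $5.58.
strawberries + banana with both tight: 1.137 servings and 20.9 servings → $4.39.
strawberries + kale with both tight: 2.811 servings and 2.604 servings → $5.17.
strawberries + broccoli: intersection lies outside the first quadrant.
banana + kale with both targets exact would need a negative amount; discard.
banana + broccoli with both tight: 11.13 servings and 2.525 servings → $4.45.
kale + broccoli with both tight: 0.8213 servings and 3.697 servings → $4.72.
Cheapest feasible corner: $4.39.

$4.39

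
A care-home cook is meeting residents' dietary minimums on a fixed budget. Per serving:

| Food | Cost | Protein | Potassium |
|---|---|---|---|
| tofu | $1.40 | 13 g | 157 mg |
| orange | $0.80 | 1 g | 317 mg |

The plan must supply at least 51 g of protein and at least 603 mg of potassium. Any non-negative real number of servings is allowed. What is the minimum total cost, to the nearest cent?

$5.49

At the optimum either one food covers both requirements or two foods hit both targets exactly; no other combination can be cheaper.
tofu only: max(51/13, 603/157) = 3.923 servings → $5.49.
orange only: max(51/1, 603/317) = 51 servings → $40.80.
tofu + orange: the both-tight solution has a negative serving — not a feasible corner.
So the least-cost plan costs $5.49.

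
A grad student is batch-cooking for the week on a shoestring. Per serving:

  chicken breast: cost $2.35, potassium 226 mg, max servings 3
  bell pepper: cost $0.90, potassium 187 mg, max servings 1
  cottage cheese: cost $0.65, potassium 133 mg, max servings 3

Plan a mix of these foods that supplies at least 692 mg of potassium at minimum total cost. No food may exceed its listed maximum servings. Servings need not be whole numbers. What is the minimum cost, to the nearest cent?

Cost per mg of potassium: bell pepper $0.0048, cottage cheese $0.0049, chicken breast $0.0104.
Take 1 serving of bell pepper: +187.0 mg potassium for $0.90 (total $0.90, still need 505.0 mg).
Take 3 servings of cottage cheese: +399.0 mg potassium for $1.95 (total $2.85, still need 106.0 mg).
Take 0.469 servings of chicken breast: +106.0 mg potassium for $1.10 (total $3.95, still need 0.0 mg).
Filling from the cheapest source first is optimal under one linear minimum: $3.95.

$3.95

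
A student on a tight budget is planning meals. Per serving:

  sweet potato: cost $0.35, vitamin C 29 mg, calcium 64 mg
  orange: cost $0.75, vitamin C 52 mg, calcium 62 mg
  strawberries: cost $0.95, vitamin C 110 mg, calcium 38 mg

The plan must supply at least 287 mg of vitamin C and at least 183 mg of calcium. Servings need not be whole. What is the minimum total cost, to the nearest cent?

$2.63

At the optimum either one food covers both requirements or two foods hit both targets exactly; no other combination can be cheaper.
sweet potato only: max(287/29, 183/64) = 9.897 servings → $3.46.
orange only: max(287/52, 183/62) = 5.519 servings → $4.14.
strawberries only: max(287/110, 183/38) = 4.816 servings → $4.58.
sweet potato + orange: intersection lies outside the first quadrant.
sweet potato + strawberries with both tight: 1.553 servings and 2.2 servings → $2.63.
orange + strawberries with both tight: 1.904 servings and 1.709 servings → $3.05.
Cheapest feasible corner: $2.63.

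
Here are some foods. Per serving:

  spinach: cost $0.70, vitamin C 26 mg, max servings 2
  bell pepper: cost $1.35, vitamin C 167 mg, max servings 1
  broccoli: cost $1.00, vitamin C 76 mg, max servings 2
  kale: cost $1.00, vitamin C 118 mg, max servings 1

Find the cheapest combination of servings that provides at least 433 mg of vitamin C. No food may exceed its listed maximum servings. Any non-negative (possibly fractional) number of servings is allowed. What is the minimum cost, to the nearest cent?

$4.30

Cost per mg of vitamin C: bell pepper $0.0081, kale $0.0085, broccoli $0.0132, spinach $0.0269.
Take 1 serving of bell pepper: +167.0 mg vitamin C for $1.35 (total $1.35, still need 266.0 mg).
Take 1 serving of kale: +118.0 mg vitamin C for $1.00 (total $2.35, still need 148.0 mg).
Take 1.947 servings of broccoli: +148.0 mg vitamin C for $1.95 (total $4.30, still need 0.0 mg).
Filling from the cheapest source first is optimal under one linear minimum: $4.30.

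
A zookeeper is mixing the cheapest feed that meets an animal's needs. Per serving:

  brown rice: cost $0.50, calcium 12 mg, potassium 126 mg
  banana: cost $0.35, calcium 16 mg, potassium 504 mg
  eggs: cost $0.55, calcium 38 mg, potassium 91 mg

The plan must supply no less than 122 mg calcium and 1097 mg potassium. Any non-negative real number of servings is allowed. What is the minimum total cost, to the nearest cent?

$1.97

brown rice only: max(122/12, 1097/126) = 10.17 servings → $5.08.
banana only: max(122/16, 1097/504) = 7.625 servings → $2.67.
eggs only: max(122/38, 1097/91) = 12.05 servings → $6.63.
brown rice + banana with both targets exact would need a negative amount; discard.
brown rice + eggs with both tight: 8.275 servings and 0.5974 servings → $4.47.
banana + eggs with both tight: 1.728 servings and 2.483 servings → $1.97.
Cheapest feasible corner: $1.97.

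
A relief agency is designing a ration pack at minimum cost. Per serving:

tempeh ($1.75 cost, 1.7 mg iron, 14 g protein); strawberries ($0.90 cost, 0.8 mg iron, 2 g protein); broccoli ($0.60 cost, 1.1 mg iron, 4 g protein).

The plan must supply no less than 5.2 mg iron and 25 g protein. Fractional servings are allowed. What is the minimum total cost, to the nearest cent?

Two binding constraints pin down two serving amounts, so the optimal mix uses at most two foods. The candidates are each food alone (scaled to the tighter of iron/protein) and each pair with both constraints tight.
tempeh only: max(5.2/1.7, 25/14) = 3.059 servings → $5.35.
strawberries only: max(5.2/0.8, 25/2) = 12.5 servings → $11.25.
broccoli only: max(5.2/1.1, 25/4) = 6.25 servings → $3.75.
tempeh + strawberries with both tight: 1.231 servings and 3.885 servings → $5.65.
tempeh + broccoli with both tight: 0.7791 servings and 3.523 servings → $3.48.
strawberries + broccoli with both targets exact would need a negative amount; discard.
So the least-cost plan costs $3.48.

$3.48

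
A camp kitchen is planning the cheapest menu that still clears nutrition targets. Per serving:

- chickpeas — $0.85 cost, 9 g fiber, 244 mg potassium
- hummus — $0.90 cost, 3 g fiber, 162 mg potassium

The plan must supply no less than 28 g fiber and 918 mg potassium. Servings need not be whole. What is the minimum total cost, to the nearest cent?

$3.20

For a min-cost LP with two ≥-constraints, a basic feasible solution has at most two positive variables.
chickpeas only: max(28/9, 918/244) = 3.762 servings → $3.20.
hummus only: max(28/3, 918/162) = 9.333 servings → $8.40.
chickpeas + hummus with both tight: 2.455 servings and 1.97 servings → $3.86.
So the least-cost plan costs $3.20.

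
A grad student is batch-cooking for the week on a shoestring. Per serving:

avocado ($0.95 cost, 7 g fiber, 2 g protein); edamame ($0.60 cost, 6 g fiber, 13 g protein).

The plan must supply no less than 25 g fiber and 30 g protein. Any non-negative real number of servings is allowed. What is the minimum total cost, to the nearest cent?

$2.50

Compare the cost at each extreme point of the feasible region.
avocado only: max(25/7, 30/2) = 15 servings → $14.25.
edamame only: max(25/6, 30/13) = 4.167 servings → $2.50.
avocado + edamame with both tight: 1.835 servings and 2.025 servings → $2.96.
Cheapest feasible corner: $2.50.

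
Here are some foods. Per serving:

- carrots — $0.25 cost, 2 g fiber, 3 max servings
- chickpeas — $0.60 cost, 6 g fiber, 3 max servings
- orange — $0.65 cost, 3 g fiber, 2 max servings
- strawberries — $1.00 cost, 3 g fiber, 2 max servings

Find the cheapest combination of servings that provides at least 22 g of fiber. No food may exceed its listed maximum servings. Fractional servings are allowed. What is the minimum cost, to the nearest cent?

$2.30

Cost per g of fiber: chickpeas $0.1000, carrots $0.1250, orange $0.2167, strawberries $0.3333.
Take 3 servings of chickpeas: +18.0 g fiber for $1.80 (total $1.80, still need 4.0 g).
Take 2 servings of carrots: +4.0 g fiber for $0.50 (total $2.30, still need 0.0 g).
Filling from the cheapest source first is optimal under one linear minimum: $2.30.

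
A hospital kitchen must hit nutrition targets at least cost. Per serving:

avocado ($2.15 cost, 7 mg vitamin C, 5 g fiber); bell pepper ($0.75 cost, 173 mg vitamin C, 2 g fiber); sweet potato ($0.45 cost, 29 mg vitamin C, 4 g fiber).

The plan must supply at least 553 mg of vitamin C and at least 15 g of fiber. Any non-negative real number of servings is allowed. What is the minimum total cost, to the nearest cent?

$3.16

Two binding constraints pin down two serving amounts, so the optimal mix uses at most two foods. The candidates are each food alone (scaled to the tighter of vitamin C/fiber) and each pair with both constraints tight.
avocado only: max(553/7, 15/5) = 79 servings → $169.85.
bell pepper only: max(553/173, 15/2) = 7.5 servings → $5.62.
sweet potato only: max(553/29, 15/4) = 19.07 servings → $8.58.
avocado + bell pepper with both tight: 1.75 servings and 3.126 servings → $6.11.
avocado + sweet potato: the both-tight solution has a negative serving — not a feasible corner.
bell pepper + sweet potato with both tight: 2.803 servings and 2.349 servings → $3.16.
So the least-cost plan costs $3.16.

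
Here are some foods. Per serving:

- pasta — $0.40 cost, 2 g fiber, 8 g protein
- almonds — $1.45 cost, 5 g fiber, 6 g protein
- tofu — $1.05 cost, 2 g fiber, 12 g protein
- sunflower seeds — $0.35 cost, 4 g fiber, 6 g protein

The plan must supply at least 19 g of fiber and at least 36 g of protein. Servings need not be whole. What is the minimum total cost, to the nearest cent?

Compare the cost at each extreme point of the feasible region.
pasta only: max(19/2, 36/8) = 9.5 servings → $3.80.
almonds only: max(19/5, 36/6) = 6 servings → $8.70.
tofu only: max(19/2, 36/12) = 9.5 servings → $9.97.
sunflower seeds only: max(19/4, 36/6) = 6 servings → $2.10.
pasta + almonds with both tight: 2.357 servings and 2.857 servings → $5.09.
pasta + tofu: the both-tight solution has a negative serving — not a feasible corner.
pasta + sunflower seeds with both tight: 1.5 servings and 4 servings → $2.00.
almonds + tofu with both tight: 3.25 servings and 1.375 servings → $6.16.
almonds + sunflower seeds with both targets exact would need a negative amount; discard.
tofu + sunflower seeds with both tight: 0.8333 servings and 4.333 servings → $2.39.
So the least-cost plan costs $2.00.

$2.00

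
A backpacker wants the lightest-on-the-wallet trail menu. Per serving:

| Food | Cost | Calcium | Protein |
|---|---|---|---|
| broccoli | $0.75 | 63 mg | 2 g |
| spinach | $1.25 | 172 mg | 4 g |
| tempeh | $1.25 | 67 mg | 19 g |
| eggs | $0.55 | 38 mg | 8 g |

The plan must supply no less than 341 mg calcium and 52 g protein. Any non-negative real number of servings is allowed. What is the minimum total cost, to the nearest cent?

$4.17

broccoli only: max(341/63, 52/2) = 26 servings → $19.50.
spinach only: max(341/172, 52/4) = 13 servings → $16.25.
tempeh only: max(341/67, 52/19) = 5.09 servings → $6.36.
eggs only: max(341/38, 52/8) = 8.974 servings → $4.94.
broccoli + spinach with both targets exact would need a negative amount; discard.
broccoli + tempeh with both tight: 2.817 servings and 2.44 servings → $5.16.
broccoli + eggs with both tight: 1.757 servings and 6.061 servings → $4.65.
spinach + tempeh with both tight: 0.9983 servings and 2.527 servings → $4.41.
spinach + eggs with both tight: 0.6144 servings and 6.193 servings → $4.17.
tempeh + eggs with both targets exact would need a negative amount; discard.
The minimum over all feasible corners is $4.17.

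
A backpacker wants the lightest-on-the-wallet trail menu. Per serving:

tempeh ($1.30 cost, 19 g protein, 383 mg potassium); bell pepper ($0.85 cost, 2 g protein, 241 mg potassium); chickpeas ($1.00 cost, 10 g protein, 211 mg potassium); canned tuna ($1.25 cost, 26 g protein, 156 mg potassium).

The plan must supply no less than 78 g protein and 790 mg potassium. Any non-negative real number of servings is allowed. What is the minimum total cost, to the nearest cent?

$4.21

The cheapest plan sits at a corner of the feasible region — with two constraints it uses at most two foods.
tempeh only: max(78/19, 790/383) = 4.105 servings → $5.34.
bell pepper only: max(78/2, 790/241) = 39 servings → $33.15.
chickpeas only: max(78/10, 790/211) = 7.8 servings → $7.80.
canned tuna only: max(78/26, 790/156) = 5.064 servings → $6.33.
tempeh + bell pepper: intersection lies outside the first quadrant.
tempeh + chickpeas: intersection lies outside the first quadrant.
tempeh + canned tuna with both tight: 1.197 servings and 2.125 servings → $4.21.
bell pepper + chickpeas: intersection lies outside the first quadrant.
bell pepper + canned tuna with both tight: 1.406 servings and 2.892 servings → $4.81.
chickpeas + canned tuna with both tight: 2.132 servings and 2.18 servings → $4.86.
Cheapest feasible corner: $4.21.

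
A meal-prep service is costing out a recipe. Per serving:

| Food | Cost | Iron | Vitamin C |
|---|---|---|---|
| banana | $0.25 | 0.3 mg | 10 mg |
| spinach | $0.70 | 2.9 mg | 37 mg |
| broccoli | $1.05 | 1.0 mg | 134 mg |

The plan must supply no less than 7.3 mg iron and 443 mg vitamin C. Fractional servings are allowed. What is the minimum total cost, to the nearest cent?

This is a tiny linear program; its minimum lies at a vertex of the feasible set. List the vertices and price them.
banana only: max(7.3/0.3, 443/10) = 44.3 servings → $11.07.
spinach only: max(7.3/2.9, 443/37) = 11.97 servings → $8.38.
broccoli only: max(7.3/1.0, 443/134) = 7.3 servings → $7.67.
banana + spinach: intersection lies outside the first quadrant.
banana + broccoli with both tight: 17.72 servings and 1.983 servings → $6.51.
spinach + broccoli with both tight: 1.522 servings and 2.886 servings → $4.10.
So the least-cost plan costs $4.10.

$4.10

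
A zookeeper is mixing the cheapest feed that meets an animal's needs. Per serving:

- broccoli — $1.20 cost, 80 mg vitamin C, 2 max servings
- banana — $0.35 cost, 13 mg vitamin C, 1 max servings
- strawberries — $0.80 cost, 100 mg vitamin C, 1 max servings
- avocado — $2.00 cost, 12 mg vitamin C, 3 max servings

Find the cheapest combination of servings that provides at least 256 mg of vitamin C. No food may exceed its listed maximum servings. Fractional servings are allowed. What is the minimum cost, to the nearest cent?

$3.14

Cost per mg of vitamin C: strawberries $0.0080, broccoli $0.0150, banana $0.0269, avocado $0.1667.
Take 1 serving of strawberries: +100.0 mg vitamin C for $0.80 (total $0.80, still need 156.0 mg).
Take 1.95 servings of broccoli: +156.0 mg vitamin C for $2.34 (total $3.14, still need 0.0 mg).
Filling from the cheapest source first is optimal under one linear minimum: $3.14.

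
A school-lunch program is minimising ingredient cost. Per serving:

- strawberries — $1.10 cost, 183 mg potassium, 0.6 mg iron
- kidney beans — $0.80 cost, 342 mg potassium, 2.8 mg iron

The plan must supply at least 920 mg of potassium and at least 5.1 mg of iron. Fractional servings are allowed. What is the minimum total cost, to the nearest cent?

$2.15

A basic optimal solution has at most two foods positive. Try each food alone and each pair with both targets met exactly.
strawberries only: max(920/183, 5.1/0.6) = 8.5 servings → $9.35.
kidney beans only: max(920/342, 5.1/2.8) = 2.69 servings → $2.15.
strawberries + kidney beans with both tight: 2.708 servings and 1.241 servings → $3.97.
So the least-cost plan costs $2.15.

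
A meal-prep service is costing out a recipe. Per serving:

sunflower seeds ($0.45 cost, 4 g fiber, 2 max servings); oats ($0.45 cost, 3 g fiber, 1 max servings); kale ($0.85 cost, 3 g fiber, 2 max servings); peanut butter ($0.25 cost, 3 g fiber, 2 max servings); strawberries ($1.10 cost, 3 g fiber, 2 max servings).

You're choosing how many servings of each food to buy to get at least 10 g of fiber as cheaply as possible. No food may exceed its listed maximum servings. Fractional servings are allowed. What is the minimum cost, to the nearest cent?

$0.95

Cost per g of fiber: peanut butter $0.0833, sunflower seeds $0.1125, oats $0.1500, kale $0.2833, strawberries $0.3667.
Take 2 servings of peanut butter: +6.0 g fiber for $0.50 (total $0.50, still need 4.0 g).
Take 1 serving of sunflower seeds: +4.0 g fiber for $0.45 (total $0.95, still need 0.0 g).
Greedy by cheapest-per-g is optimal for a single linear constraint, so the minimum cost is $0.95.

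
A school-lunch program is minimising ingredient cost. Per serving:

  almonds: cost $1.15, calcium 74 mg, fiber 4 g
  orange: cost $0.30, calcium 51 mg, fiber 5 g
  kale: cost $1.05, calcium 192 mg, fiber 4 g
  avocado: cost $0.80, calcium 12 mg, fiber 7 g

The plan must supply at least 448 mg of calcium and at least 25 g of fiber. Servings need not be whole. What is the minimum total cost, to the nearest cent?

For a min-cost LP with two ≥-constraints, a basic feasible solution has at most two positive variables.
almonds only: max(448/74, 25/4) = 6.25 servings → $7.19.
orange only: max(448/51, 25/5) = 8.784 servings → $2.64.
kale only: max(448/192, 25/4) = 6.25 servings → $6.56.
avocado only: max(448/12, 25/7) = 37.33 servings → $29.87.
almonds + orange with both tight: 5.813 servings and 0.3494 servings → $6.79.
almonds + kale with both targets exact would need a negative amount; discard.
almonds + avocado with both tight: 6.034 servings and 0.1234 servings → $7.04.
orange + kale with both tight: 3.979 servings and 1.276 servings → $2.53.
orange + avocado with both targets exact would need a negative amount; discard.
kale + avocado with both tight: 2.188 servings and 2.321 servings → $4.15.
So the least-cost plan costs $2.53.

$2.53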